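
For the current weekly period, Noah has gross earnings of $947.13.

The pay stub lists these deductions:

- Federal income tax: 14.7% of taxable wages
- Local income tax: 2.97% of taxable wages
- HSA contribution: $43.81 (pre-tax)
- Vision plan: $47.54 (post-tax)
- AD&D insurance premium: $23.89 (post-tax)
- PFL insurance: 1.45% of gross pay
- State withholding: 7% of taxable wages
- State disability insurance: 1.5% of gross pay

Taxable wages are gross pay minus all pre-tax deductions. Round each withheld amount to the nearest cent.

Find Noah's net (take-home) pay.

$581.10

HSA contribution: $43.81
Taxable wages = $947.13 − $43.81 = $903.32
State withholding: $903.32 × 0.07 = $63.23
Local income tax: $903.32 × 0.0297 = $26.83
Federal income tax: $903.32 × 0.147 = $132.79
State disability insurance: $947.13 × 0.015 = $14.21
PFL insurance: $947.13 × 0.0145 = $13.73
AD&D insurance premium: $23.89
Vision plan: $47.54
Total deductions = $43.81 + $63.23 + $26.83 + $132.79 + $14.21 + $13.73 + $23.89 + $47.54 = $366.03
Net pay = $947.13 − $366.03 = $581.10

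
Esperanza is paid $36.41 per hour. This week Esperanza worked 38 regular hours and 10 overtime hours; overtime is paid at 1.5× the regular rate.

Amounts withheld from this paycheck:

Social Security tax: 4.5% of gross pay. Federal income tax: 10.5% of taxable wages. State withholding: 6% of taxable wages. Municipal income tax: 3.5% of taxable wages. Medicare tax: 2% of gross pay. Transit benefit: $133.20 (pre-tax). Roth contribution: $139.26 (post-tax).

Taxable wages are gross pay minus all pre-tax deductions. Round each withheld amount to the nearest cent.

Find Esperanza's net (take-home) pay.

Regular pay: 38 × $36.41 = $1383.58
Overtime pay: 10 × $36.41 × 1.5 = $546.15
Gross pay = $1383.58 + $546.15 = $1929.73
Transit benefit: $133.20
Taxable wages = $1929.73 − $133.20 = $1796.53
State withholding: $1796.53 × 0.06 = $107.79
Federal income tax: $1796.53 × 0.105 = $188.64
Municipal income tax: $1796.53 × 0.035 = $62.88
Social Security tax: $1929.73 × 0.045 = $86.84
Medicare tax: $1929.73 × 0.02 = $38.59
Roth contribution: $139.26
Total deductions = $133.20 + $107.79 + $188.64 + $62.88 + $86.84 + $38.59 + $139.26 = $757.20
Net pay = $1929.73 − $757.20 = $1172.53

$1172.53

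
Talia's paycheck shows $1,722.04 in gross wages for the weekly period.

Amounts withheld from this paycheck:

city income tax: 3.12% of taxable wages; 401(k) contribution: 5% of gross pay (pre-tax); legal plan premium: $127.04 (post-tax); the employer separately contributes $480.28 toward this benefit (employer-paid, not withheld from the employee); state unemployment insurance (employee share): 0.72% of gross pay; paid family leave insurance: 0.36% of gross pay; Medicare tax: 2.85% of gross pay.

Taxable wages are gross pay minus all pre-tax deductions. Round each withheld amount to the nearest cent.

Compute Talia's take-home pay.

$1,390.18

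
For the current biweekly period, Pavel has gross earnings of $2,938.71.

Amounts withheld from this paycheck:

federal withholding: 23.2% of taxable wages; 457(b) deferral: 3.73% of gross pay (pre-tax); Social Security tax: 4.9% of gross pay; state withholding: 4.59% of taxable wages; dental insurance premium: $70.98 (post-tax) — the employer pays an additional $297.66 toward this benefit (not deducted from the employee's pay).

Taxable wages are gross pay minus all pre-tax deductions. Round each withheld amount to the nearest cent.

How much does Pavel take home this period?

$1,827.91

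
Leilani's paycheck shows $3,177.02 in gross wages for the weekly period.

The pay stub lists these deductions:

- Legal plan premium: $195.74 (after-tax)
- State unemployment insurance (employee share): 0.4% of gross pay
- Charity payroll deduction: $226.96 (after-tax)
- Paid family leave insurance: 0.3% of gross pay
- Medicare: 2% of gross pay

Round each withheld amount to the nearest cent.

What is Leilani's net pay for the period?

Paid family leave insurance: $3,177.02 × 0.003 = $9.53
Medicare: $3,177.02 × 0.02 = $63.54
State unemployment insurance (employee share): $3,177.02 × 0.004 = $12.71
Legal plan premium: $195.74
Charity payroll deduction: $226.96
Total deductions = $9.53 + $63.54 + $12.71 + $195.74 + $226.96 = $508.48
Net pay = $3,177.02 − $508.48 = $2,668.54

$2,668.54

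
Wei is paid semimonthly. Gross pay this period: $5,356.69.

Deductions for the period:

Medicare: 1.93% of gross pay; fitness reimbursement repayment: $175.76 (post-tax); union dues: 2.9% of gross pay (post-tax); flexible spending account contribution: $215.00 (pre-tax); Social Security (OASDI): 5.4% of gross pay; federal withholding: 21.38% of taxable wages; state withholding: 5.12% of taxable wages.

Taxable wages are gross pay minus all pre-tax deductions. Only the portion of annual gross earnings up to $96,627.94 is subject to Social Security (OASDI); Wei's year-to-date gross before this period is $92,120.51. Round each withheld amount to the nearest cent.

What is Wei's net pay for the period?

Flexible spending account contribution: $215.00
Taxable wages = $5,356.69 − $215.00 = $5,141.69
Federal withholding: $5,141.69 × 0.2138 = $1,099.29
State withholding: $5,141.69 × 0.0512 = $263.25
Social Security (OASDI): only $96,627.94 − $92,120.51 = $4,507.43 of this check is subject → $4,507.43 × 0.054 = $243.40
Medicare: $5,356.69 × 0.0193 = $103.38
Union dues: $5,356.69 × 0.029 = $155.34
Fitness reimbursement repayment: $175.76
Total deductions = $215.00 + $1,099.29 + $263.25 + $243.40 + $103.38 + $155.34 + $175.76 = $2,255.42
Net pay = $5,356.69 − $2,255.42 = $3,101.27

$3,101.27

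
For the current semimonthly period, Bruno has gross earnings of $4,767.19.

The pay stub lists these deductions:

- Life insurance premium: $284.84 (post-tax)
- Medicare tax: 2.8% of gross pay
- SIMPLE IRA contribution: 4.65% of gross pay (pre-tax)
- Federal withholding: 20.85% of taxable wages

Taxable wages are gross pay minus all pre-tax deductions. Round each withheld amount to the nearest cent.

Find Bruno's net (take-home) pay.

$3,179.46

SIMPLE IRA contribution: $4,767.19 × 0.0465 = $221.67
Taxable wages = $4,767.19 − $221.67 = $4,545.52
Federal withholding: $4,545.52 × 0.2085 = $947.74
Medicare tax: $4,767.19 × 0.028 = $133.48
Life insurance premium: $284.84
Total deductions = $221.67 + $947.74 + $133.48 + $284.84 = $1,587.73
Net pay = $4,767.19 − $1,587.73 = $3,179.46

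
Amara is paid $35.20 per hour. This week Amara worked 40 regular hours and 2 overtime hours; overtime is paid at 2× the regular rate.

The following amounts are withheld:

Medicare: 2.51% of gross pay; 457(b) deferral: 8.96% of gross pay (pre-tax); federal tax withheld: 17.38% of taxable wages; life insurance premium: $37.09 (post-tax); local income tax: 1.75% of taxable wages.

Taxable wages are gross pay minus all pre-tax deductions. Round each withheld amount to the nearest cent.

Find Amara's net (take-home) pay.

Regular pay: 40 × $35.20 = $1,408.00
Overtime pay: 2 × $35.20 × 2 = $140.80
Gross pay = $1,408.00 + $140.80 = $1,548.80
457(b) deferral: $1,548.80 × 0.0896 = $138.77
Taxable wages = $1,548.80 − $138.77 = $1,410.03
Local income tax: $1,410.03 × 0.0175 = $24.68
Federal tax withheld: $1,410.03 × 0.1738 = $245.06
Medicare: $1,548.80 × 0.0251 = $38.87
Life insurance premium: $37.09
Total deductions = $138.77 + $24.68 + $245.06 + $38.87 + $37.09 = $484.47
Net pay = $1,548.80 − $484.47 = $1,064.33

$1,064.33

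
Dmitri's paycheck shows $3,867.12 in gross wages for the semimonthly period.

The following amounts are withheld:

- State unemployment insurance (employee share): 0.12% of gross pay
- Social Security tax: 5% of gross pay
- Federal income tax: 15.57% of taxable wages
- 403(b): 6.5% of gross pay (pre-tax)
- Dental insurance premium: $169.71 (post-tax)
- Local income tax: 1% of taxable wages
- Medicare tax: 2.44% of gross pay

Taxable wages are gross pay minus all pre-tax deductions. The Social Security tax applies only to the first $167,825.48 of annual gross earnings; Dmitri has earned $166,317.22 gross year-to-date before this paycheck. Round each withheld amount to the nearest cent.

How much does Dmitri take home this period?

403(b): $3,867.12 × 0.065 = $251.36
Taxable wages = $3,867.12 − $251.36 = $3,615.76
Federal income tax: $3,615.76 × 0.1557 = $562.97
Local income tax: $3,615.76 × 0.01 = $36.16
State unemployment insurance (employee share): $3,867.12 × 0.0012 = $4.64
Medicare tax: $3,867.12 × 0.0244 = $94.36
Social Security tax: only $167,825.48 − $166,317.22 = $1,508.26 of this check is subject → $1,508.26 × 0.05 = $75.41
Dental insurance premium: $169.71
Total deductions = $251.36 + $562.97 + $36.16 + $4.64 + $94.36 + $75.41 + $169.71 = $1,194.61
Net pay = $3,867.12 − $1,194.61 = $2,672.51

$2,672.51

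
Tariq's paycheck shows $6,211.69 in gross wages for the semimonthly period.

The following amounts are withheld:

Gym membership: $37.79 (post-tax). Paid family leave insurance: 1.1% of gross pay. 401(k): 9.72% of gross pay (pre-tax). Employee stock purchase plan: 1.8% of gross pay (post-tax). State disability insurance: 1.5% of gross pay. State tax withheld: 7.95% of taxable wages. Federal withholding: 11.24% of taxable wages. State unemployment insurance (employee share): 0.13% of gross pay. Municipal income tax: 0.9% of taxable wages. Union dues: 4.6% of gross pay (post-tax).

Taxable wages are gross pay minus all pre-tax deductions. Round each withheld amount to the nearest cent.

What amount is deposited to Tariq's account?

$3,876.35

401(k): $6,211.69 × 0.0972 = $603.78
Taxable wages = $6,211.69 − $603.78 = $5,607.91
Municipal income tax: $5,607.91 × 0.009 = $50.47
Federal withholding: $5,607.91 × 0.1124 = $630.33
State tax withheld: $5,607.91 × 0.0795 = $445.83
Paid family leave insurance: $6,211.69 × 0.011 = $68.33
State disability insurance: $6,211.69 × 0.015 = $93.18
State unemployment insurance (employee share): $6,211.69 × 0.0013 = $8.08
Union dues: $6,211.69 × 0.046 = $285.74
Gym membership: $37.79
Employee stock purchase plan: $6,211.69 × 0.018 = $111.81
Total deductions = $603.78 + $50.47 + $630.33 + $445.83 + $68.33 + $93.18 + $8.08 + $285.74 + $37.79 + $111.81 = $2,335.34
Net pay = $6,211.69 − $2,335.34 = $3,876.35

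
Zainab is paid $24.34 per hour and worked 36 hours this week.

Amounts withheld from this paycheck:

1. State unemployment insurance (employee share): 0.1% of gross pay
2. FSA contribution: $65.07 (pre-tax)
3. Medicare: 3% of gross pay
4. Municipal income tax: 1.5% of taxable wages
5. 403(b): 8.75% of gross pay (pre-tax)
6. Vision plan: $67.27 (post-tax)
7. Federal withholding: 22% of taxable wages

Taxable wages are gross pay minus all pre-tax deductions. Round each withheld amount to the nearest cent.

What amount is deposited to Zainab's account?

Gross pay: 36 × $24.34 = $876.24
403(b): $876.24 × 0.0875 = $76.67
FSA contribution: $65.07
Pre-tax total = $76.67 + $65.07 = $141.74
Taxable wages = $876.24 − $141.74 = $734.50
Municipal income tax: $734.50 × 0.015 = $11.02
Federal withholding: $734.50 × 0.22 = $161.59
Medicare: $876.24 × 0.03 = $26.29
State unemployment insurance (employee share): $876.24 × 0.001 = $0.88
Vision plan: $67.27
Total deductions = $76.67 + $65.07 + $11.02 + $161.59 + $26.29 + $0.88 + $67.27 = $408.79
Net pay = $876.24 − $408.79 = $467.45

$467.45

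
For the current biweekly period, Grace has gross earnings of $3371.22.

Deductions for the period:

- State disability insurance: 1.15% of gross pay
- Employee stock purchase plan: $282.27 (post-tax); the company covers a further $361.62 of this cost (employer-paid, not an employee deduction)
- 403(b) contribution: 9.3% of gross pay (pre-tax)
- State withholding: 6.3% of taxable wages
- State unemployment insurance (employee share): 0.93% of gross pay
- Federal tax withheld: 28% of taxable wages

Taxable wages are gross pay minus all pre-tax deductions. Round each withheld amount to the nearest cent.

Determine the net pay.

403(b) contribution: $3371.22 × 0.093 = $313.52
Taxable wages = $3371.22 − $313.52 = $3057.70
State withholding: $3057.70 × 0.063 = $192.64
Federal tax withheld: $3057.70 × 0.28 = $856.16
State disability insurance: $3371.22 × 0.0115 = $38.77
State unemployment insurance (employee share): $3371.22 × 0.0093 = $31.35
Employee stock purchase plan: $282.27
(Employer's $361.62 toward employee stock purchase plan is not withheld from the employee.)
Total deductions = $313.52 + $192.64 + $856.16 + $38.77 + $31.35 + $282.27 = $1714.71
Net pay = $3371.22 − $1714.71 = $1656.51

$1656.51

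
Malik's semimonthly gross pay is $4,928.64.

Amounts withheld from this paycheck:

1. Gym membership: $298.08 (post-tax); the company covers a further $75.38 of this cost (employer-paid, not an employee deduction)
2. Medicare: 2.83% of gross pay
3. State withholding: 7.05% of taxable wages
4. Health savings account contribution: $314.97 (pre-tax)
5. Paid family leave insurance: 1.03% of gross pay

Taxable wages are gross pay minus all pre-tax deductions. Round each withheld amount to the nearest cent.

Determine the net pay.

Health savings account contribution: $314.97
Taxable wages = $4,928.64 − $314.97 = $4,613.67
State withholding: $4,613.67 × 0.0705 = $325.26
Paid family leave insurance: $4,928.64 × 0.0103 = $50.76
Medicare: $4,928.64 × 0.0283 = $139.48
Gym membership: $298.08
(Employer's $75.38 toward gym membership is not withheld from the employee.)
Total deductions = $314.97 + $325.26 + $50.76 + $139.48 + $298.08 = $1,128.55
Net pay = $4,928.64 − $1,128.55 = $3,800.09

$3,800.09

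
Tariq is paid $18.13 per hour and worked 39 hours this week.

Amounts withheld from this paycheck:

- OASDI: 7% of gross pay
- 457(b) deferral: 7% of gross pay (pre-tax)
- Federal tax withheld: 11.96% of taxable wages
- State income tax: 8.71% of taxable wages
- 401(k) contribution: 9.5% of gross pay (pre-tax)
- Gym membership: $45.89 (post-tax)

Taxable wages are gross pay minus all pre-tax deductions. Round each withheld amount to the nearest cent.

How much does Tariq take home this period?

$373.00

Gross pay: 39 × $18.13 = $707.07
401(k) contribution: $707.07 × 0.095 = $67.17
457(b) deferral: $707.07 × 0.07 = $49.49
Pre-tax total = $67.17 + $49.49 = $116.66
Taxable wages = $707.07 − $116.66 = $590.41
State income tax: $590.41 × 0.0871 = $51.42
Federal tax withheld: $590.41 × 0.1196 = $70.61
OASDI: $707.07 × 0.07 = $49.49
Gym membership: $45.89
Total deductions = $67.17 + $49.49 + $51.42 + $70.61 + $49.49 + $45.89 = $334.07
Net pay = $707.07 − $334.07 = $373.00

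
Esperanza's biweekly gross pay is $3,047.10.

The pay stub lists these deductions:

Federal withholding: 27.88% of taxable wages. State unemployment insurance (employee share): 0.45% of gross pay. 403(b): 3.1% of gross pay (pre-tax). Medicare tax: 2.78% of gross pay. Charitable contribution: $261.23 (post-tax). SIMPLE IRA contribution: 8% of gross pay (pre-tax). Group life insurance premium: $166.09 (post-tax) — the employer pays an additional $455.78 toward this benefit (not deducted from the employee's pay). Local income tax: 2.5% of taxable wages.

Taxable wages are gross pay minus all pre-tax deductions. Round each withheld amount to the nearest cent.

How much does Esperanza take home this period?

403(b): $3,047.10 × 0.031 = $94.46
SIMPLE IRA contribution: $3,047.10 × 0.08 = $243.77
Pre-tax total = $94.46 + $243.77 = $338.23
Taxable wages = $3,047.10 − $338.23 = $2,708.87
Federal withholding: $2,708.87 × 0.2788 = $755.23
Local income tax: $2,708.87 × 0.025 = $67.72
State unemployment insurance (employee share): $3,047.10 × 0.0045 = $13.71
Medicare tax: $3,047.10 × 0.0278 = $84.71
Charitable contribution: $261.23
Group life insurance premium: $166.09
(Employer's $455.78 toward group life insurance premium is not withheld from the employee.)
Total deductions = $94.46 + $243.77 + $755.23 + $67.72 + $13.71 + $84.71 + $261.23 + $166.09 = $1,686.92
Net pay = $3,047.10 − $1,686.92 = $1,360.18

$1,360.18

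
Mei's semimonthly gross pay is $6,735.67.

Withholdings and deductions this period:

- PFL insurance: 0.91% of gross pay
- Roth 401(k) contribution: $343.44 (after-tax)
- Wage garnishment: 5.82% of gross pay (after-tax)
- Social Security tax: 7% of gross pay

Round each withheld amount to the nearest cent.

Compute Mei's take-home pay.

Social Security tax: $6,735.67 × 0.07 = $471.50
PFL insurance: $6,735.67 × 0.0091 = $61.29
Roth 401(k) contribution: $343.44
Wage garnishment: $6,735.67 × 0.0582 = $392.02
Total deductions = $471.50 + $61.29 + $343.44 + $392.02 = $1,268.25
Net pay = $6,735.67 − $1,268.25 = $5,467.42

$5,467.42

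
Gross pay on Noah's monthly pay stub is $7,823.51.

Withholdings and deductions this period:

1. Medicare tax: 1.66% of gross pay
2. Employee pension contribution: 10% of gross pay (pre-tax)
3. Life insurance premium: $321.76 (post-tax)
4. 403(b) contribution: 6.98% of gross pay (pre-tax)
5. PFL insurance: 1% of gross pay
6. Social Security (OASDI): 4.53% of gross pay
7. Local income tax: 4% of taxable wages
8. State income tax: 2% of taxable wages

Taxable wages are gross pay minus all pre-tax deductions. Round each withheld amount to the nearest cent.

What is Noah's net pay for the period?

403(b) contribution: $7,823.51 × 0.0698 = $546.08
Employee pension contribution: $7,823.51 × 0.1 = $782.35
Pre-tax total = $546.08 + $782.35 = $1,328.43
Taxable wages = $7,823.51 − $1,328.43 = $6,495.08
Local income tax: $6,495.08 × 0.04 = $259.80
State income tax: $6,495.08 × 0.02 = $129.90
Medicare tax: $7,823.51 × 0.0166 = $129.87
Social Security (OASDI): $7,823.51 × 0.0453 = $354.41
PFL insurance: $7,823.51 × 0.01 = $78.24
Life insurance premium: $321.76
Total deductions = $546.08 + $782.35 + $259.80 + $129.90 + $129.87 + $354.41 + $78.24 + $321.76 = $2,602.41
Net pay = $7,823.51 − $2,602.41 = $5,221.10

$5,221.10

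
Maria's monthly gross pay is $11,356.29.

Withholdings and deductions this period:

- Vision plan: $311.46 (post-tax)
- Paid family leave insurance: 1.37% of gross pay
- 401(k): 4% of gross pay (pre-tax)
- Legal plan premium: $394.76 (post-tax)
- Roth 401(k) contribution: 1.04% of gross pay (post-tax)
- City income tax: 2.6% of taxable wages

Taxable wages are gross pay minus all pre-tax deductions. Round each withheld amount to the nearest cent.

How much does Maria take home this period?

$9,638.68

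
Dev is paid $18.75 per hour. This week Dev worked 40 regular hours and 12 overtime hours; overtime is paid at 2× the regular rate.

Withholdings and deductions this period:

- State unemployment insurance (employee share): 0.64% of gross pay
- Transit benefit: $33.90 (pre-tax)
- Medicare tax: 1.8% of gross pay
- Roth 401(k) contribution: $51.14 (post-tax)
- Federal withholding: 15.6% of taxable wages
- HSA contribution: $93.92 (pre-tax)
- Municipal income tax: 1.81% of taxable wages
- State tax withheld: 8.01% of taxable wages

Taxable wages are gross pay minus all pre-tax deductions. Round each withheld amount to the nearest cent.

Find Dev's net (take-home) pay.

$719.21

Regular pay: 40 × $18.75 = $750.00
Overtime pay: 12 × $18.75 × 2 = $450.00
Gross pay = $750.00 + $450.00 = $1200.00
Transit benefit: $33.90
HSA contribution: $93.92
Pre-tax total = $33.90 + $93.92 = $127.82
Taxable wages = $1200.00 − $127.82 = $1072.18
State tax withheld: $1072.18 × 0.0801 = $85.88
Federal withholding: $1072.18 × 0.156 = $167.26
Municipal income tax: $1072.18 × 0.0181 = $19.41
State unemployment insurance (employee share): $1200.00 × 0.0064 = $7.68
Medicare tax: $1200.00 × 0.018 = $21.60
Roth 401(k) contribution: $51.14
Total deductions = $33.90 + $93.92 + $85.88 + $167.26 + $19.41 + $7.68 + $21.60 + $51.14 = $480.79
Net pay = $1200.00 − $480.79 = $719.21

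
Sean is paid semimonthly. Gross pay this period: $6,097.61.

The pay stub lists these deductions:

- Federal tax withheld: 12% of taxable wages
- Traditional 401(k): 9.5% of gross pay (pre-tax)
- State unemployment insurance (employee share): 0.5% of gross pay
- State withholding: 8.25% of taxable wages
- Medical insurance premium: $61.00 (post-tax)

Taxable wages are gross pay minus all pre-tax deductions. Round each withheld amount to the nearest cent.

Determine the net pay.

Traditional 401(k): $6,097.61 × 0.095 = $579.27
Taxable wages = $6,097.61 − $579.27 = $5,518.34
Federal tax withheld: $5,518.34 × 0.12 = $662.20
State withholding: $5,518.34 × 0.0825 = $455.26
State unemployment insurance (employee share): $6,097.61 × 0.005 = $30.49
Medical insurance premium: $61.00
Total deductions = $579.27 + $662.20 + $455.26 + $30.49 + $61.00 = $1,788.22
Net pay = $6,097.61 − $1,788.22 = $4,309.39

$4,309.39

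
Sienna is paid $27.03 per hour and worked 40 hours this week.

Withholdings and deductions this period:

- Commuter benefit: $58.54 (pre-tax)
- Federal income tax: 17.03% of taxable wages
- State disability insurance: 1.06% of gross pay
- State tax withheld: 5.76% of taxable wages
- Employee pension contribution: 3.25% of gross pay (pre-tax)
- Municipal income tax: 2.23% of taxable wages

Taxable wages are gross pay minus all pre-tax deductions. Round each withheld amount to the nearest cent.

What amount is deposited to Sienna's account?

Gross pay: 40 × $27.03 = $1,081.20
Employee pension contribution: $1,081.20 × 0.0325 = $35.14
Commuter benefit: $58.54
Pre-tax total = $35.14 + $58.54 = $93.68
Taxable wages = $1,081.20 − $93.68 = $987.52
State tax withheld: $987.52 × 0.0576 = $56.88
Federal income tax: $987.52 × 0.1703 = $168.17
Municipal income tax: $987.52 × 0.0223 = $22.02
State disability insurance: $1,081.20 × 0.0106 = $11.46
Total deductions = $35.14 + $58.54 + $56.88 + $168.17 + $22.02 + $11.46 = $352.21
Net pay = $1,081.20 − $352.21 = $728.99

$728.99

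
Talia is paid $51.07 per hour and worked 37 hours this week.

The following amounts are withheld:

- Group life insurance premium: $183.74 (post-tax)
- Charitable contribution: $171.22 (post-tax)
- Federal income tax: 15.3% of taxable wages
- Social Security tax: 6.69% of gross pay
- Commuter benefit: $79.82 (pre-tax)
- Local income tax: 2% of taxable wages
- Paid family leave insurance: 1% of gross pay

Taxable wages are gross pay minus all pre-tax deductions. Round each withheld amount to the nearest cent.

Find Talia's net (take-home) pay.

Gross pay: 37 × $51.07 = $1,889.59
Commuter benefit: $79.82
Taxable wages = $1,889.59 − $79.82 = $1,809.77
Local income tax: $1,809.77 × 0.02 = $36.20
Federal income tax: $1,809.77 × 0.153 = $276.89
Social Security tax: $1,889.59 × 0.0669 = $126.41
Paid family leave insurance: $1,889.59 × 0.01 = $18.90
Charitable contribution: $171.22
Group life insurance premium: $183.74
Total deductions = $79.82 + $36.20 + $276.89 + $126.41 + $18.90 + $171.22 + $183.74 = $893.18
Net pay = $1,889.59 − $893.18 = $996.41

$996.41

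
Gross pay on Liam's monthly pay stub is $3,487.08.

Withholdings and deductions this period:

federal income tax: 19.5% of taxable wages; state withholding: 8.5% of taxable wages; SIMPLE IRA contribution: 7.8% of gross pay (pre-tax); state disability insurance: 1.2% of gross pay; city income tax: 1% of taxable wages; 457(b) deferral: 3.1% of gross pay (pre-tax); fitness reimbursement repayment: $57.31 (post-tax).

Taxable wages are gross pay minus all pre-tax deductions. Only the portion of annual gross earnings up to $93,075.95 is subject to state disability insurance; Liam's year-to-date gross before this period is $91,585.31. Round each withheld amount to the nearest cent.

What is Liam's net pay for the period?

SIMPLE IRA contribution: $3,487.08 × 0.078 = $271.99
457(b) deferral: $3,487.08 × 0.031 = $108.10
Pre-tax total = $271.99 + $108.10 = $380.09
Taxable wages = $3,487.08 − $380.09 = $3,106.99
Federal income tax: $3,106.99 × 0.195 = $605.86
State withholding: $3,106.99 × 0.085 = $264.09
City income tax: $3,106.99 × 0.01 = $31.07
State disability insurance: only $93,075.95 − $91,585.31 = $1,490.64 of this check is subject → $1,490.64 × 0.012 = $17.89
Fitness reimbursement repayment: $57.31
Total deductions = $271.99 + $108.10 + $605.86 + $264.09 + $31.07 + $17.89 + $57.31 = $1,356.31
Net pay = $3,487.08 − $1,356.31 = $2,130.77

$2,130.77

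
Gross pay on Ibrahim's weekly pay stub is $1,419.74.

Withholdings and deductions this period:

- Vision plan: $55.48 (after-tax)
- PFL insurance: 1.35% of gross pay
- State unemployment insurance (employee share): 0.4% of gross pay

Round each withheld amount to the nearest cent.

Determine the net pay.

$1,339.41

State unemployment insurance (employee share): $1,419.74 × 0.004 = $5.68
PFL insurance: $1,419.74 × 0.0135 = $19.17
Vision plan: $55.48
Total deductions = $5.68 + $19.17 + $55.48 = $80.33
Net pay = $1,419.74 − $80.33 = $1,339.41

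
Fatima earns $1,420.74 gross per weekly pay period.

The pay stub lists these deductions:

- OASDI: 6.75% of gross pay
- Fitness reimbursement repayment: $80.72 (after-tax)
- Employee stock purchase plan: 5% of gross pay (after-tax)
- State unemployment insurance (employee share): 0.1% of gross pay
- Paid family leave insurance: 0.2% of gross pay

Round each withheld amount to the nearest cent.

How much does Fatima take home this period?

Paid family leave insurance: $1,420.74 × 0.002 = $2.84
State unemployment insurance (employee share): $1,420.74 × 0.001 = $1.42
OASDI: $1,420.74 × 0.0675 = $95.90
Fitness reimbursement repayment: $80.72
Employee stock purchase plan: $1,420.74 × 0.05 = $71.04
Total deductions = $2.84 + $1.42 + $95.90 + $80.72 + $71.04 = $251.92
Net pay = $1,420.74 − $251.92 = $1,168.82

$1,168.82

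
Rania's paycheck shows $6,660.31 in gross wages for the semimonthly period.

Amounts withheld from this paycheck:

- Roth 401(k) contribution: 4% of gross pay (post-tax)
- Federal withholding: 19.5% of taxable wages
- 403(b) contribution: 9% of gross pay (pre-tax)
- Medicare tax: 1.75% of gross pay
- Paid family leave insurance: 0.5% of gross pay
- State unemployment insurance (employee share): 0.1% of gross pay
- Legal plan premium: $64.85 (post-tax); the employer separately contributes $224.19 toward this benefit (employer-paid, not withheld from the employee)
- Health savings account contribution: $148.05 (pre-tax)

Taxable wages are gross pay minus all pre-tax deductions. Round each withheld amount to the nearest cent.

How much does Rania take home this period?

$4,272.05

Health savings account contribution: $148.05
403(b) contribution: $6,660.31 × 0.09 = $599.43
Pre-tax total = $148.05 + $599.43 = $747.48
Taxable wages = $6,660.31 − $747.48 = $5,912.83
Federal withholding: $5,912.83 × 0.195 = $1,153.00
State unemployment insurance (employee share): $6,660.31 × 0.001 = $6.66
Paid family leave insurance: $6,660.31 × 0.005 = $33.30
Medicare tax: $6,660.31 × 0.0175 = $116.56
Legal plan premium: $64.85
Roth 401(k) contribution: $6,660.31 × 0.04 = $266.41
(Employer's $224.19 toward legal plan premium is not withheld from the employee.)
Total deductions = $148.05 + $599.43 + $1,153.00 + $6.66 + $33.30 + $116.56 + $64.85 + $266.41 = $2,388.26
Net pay = $6,660.31 − $2,388.26 = $4,272.05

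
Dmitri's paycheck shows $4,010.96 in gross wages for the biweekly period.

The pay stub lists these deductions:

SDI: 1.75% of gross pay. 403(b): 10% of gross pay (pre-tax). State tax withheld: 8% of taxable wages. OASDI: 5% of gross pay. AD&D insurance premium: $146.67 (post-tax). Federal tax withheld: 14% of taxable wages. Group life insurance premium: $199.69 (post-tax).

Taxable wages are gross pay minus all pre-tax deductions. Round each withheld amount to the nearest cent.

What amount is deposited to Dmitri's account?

403(b): $4,010.96 × 0.1 = $401.10
Taxable wages = $4,010.96 − $401.10 = $3,609.86
State tax withheld: $3,609.86 × 0.08 = $288.79
Federal tax withheld: $3,609.86 × 0.14 = $505.38
SDI: $4,010.96 × 0.0175 = $70.19
OASDI: $4,010.96 × 0.05 = $200.55
Group life insurance premium: $199.69
AD&D insurance premium: $146.67
Total deductions = $401.10 + $288.79 + $505.38 + $70.19 + $200.55 + $199.69 + $146.67 = $1,812.37
Net pay = $4,010.96 − $1,812.37 = $2,198.59

$2,198.59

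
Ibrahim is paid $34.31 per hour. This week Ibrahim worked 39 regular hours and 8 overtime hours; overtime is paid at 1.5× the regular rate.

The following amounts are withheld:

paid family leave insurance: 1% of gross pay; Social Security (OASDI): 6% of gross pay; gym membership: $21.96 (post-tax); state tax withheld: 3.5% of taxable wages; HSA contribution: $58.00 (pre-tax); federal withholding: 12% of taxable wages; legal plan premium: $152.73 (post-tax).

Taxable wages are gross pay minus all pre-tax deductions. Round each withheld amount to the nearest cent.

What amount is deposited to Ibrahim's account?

Regular pay: 39 × $34.31 = $1338.09
Overtime pay: 8 × $34.31 × 1.5 = $411.72
Gross pay = $1338.09 + $411.72 = $1749.81
HSA contribution: $58.00
Taxable wages = $1749.81 − $58.00 = $1691.81
Federal withholding: $1691.81 × 0.12 = $203.02
State tax withheld: $1691.81 × 0.035 = $59.21
Social Security (OASDI): $1749.81 × 0.06 = $104.99
Paid family leave insurance: $1749.81 × 0.01 = $17.50
Legal plan premium: $152.73
Gym membership: $21.96
Total deductions = $58.00 + $203.02 + $59.21 + $104.99 + $17.50 + $152.73 + $21.96 = $617.41
Net pay = $1749.81 − $617.41 = $1132.40

$1132.40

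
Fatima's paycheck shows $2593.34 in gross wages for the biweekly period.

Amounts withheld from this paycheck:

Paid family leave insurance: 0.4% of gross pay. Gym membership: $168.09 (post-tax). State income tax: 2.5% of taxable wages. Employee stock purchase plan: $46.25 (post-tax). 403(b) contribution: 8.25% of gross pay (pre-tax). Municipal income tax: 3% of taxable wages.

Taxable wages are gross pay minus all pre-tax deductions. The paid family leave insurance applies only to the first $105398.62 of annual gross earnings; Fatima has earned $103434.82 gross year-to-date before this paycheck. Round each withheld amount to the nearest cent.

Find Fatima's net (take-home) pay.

403(b) contribution: $2593.34 × 0.0825 = $213.95
Taxable wages = $2593.34 − $213.95 = $2379.39
State income tax: $2379.39 × 0.025 = $59.48
Municipal income tax: $2379.39 × 0.03 = $71.38
Paid family leave insurance: only $105398.62 − $103434.82 = $1963.80 of this check is subject → $1963.80 × 0.004 = $7.86
Gym membership: $168.09
Employee stock purchase plan: $46.25
Total deductions = $213.95 + $59.48 + $71.38 + $7.86 + $168.09 + $46.25 = $567.01
Net pay = $2593.34 − $567.01 = $2026.33

$2026.33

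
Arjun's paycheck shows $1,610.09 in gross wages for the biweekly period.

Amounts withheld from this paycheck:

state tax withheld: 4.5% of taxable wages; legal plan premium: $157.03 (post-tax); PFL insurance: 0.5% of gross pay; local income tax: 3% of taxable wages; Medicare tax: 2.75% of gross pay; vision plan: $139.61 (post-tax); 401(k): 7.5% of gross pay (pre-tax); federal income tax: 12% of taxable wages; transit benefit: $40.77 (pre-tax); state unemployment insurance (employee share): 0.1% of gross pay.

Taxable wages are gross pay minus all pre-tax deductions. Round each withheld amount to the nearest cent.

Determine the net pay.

$815.50

Transit benefit: $40.77
401(k): $1,610.09 × 0.075 = $120.76
Pre-tax total = $40.77 + $120.76 = $161.53
Taxable wages = $1,610.09 − $161.53 = $1,448.56
Local income tax: $1,448.56 × 0.03 = $43.46
State tax withheld: $1,448.56 × 0.045 = $65.19
Federal income tax: $1,448.56 × 0.12 = $173.83
State unemployment insurance (employee share): $1,610.09 × 0.001 = $1.61
Medicare tax: $1,610.09 × 0.0275 = $44.28
PFL insurance: $1,610.09 × 0.005 = $8.05
Legal plan premium: $157.03
Vision plan: $139.61
Total deductions = $40.77 + $120.76 + $43.46 + $65.19 + $173.83 + $1.61 + $44.28 + $8.05 + $157.03 + $139.61 = $794.59
Net pay = $1,610.09 − $794.59 = $815.50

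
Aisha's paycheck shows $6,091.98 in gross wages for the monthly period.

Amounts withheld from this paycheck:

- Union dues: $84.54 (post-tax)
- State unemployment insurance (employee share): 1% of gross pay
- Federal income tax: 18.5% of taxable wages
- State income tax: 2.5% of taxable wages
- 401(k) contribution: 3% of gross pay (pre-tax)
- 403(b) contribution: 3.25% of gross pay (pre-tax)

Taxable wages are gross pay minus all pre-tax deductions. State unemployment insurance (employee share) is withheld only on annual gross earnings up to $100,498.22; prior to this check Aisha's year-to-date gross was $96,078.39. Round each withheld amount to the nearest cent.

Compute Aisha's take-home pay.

$4,383.13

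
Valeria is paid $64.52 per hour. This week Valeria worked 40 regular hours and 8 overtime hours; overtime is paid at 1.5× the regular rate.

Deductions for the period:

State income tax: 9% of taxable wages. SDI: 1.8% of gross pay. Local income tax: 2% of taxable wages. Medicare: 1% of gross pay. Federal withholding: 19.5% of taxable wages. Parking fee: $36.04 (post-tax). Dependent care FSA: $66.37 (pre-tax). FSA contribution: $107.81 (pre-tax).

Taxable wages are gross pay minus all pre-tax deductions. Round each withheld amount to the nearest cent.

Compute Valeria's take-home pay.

Regular pay: 40 × $64.52 = $2,580.80
Overtime pay: 8 × $64.52 × 1.5 = $774.24
Gross pay = $2,580.80 + $774.24 = $3,355.04
Dependent care FSA: $66.37
FSA contribution: $107.81
Pre-tax total = $66.37 + $107.81 = $174.18
Taxable wages = $3,355.04 − $174.18 = $3,180.86
Federal withholding: $3,180.86 × 0.195 = $620.27
Local income tax: $3,180.86 × 0.02 = $63.62
State income tax: $3,180.86 × 0.09 = $286.28
Medicare: $3,355.04 × 0.01 = $33.55
SDI: $3,355.04 × 0.018 = $60.39
Parking fee: $36.04
Total deductions = $66.37 + $107.81 + $620.27 + $63.62 + $286.28 + $33.55 + $60.39 + $36.04 = $1,274.33
Net pay = $3,355.04 − $1,274.33 = $2,080.71

$2,080.71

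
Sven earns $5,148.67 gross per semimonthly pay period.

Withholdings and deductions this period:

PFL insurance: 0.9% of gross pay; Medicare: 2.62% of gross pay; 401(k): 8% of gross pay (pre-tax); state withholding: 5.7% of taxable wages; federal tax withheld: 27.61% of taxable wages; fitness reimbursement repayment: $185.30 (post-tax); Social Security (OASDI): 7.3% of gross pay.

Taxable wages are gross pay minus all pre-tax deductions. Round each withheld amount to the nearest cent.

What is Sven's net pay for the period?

$2,416.57

401(k): $5,148.67 × 0.08 = $411.89
Taxable wages = $5,148.67 − $411.89 = $4,736.78
Federal tax withheld: $4,736.78 × 0.2761 = $1,307.82
State withholding: $4,736.78 × 0.057 = $270.00
PFL insurance: $5,148.67 × 0.009 = $46.34
Social Security (OASDI): $5,148.67 × 0.073 = $375.85
Medicare: $5,148.67 × 0.0262 = $134.90
Fitness reimbursement repayment: $185.30
Total deductions = $411.89 + $1,307.82 + $270.00 + $46.34 + $375.85 + $134.90 + $185.30 = $2,732.10
Net pay = $5,148.67 − $2,732.10 = $2,416.57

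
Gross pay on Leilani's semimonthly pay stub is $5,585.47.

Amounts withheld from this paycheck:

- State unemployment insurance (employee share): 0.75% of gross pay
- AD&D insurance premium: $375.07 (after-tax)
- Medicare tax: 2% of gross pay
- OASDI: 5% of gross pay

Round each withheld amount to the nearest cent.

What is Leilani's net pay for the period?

$4,777.53

State unemployment insurance (employee share): $5,585.47 × 0.0075 = $41.89
Medicare tax: $5,585.47 × 0.02 = $111.71
OASDI: $5,585.47 × 0.05 = $279.27
AD&D insurance premium: $375.07
Total deductions = $41.89 + $111.71 + $279.27 + $375.07 = $807.94
Net pay = $5,585.47 − $807.94 = $4,777.53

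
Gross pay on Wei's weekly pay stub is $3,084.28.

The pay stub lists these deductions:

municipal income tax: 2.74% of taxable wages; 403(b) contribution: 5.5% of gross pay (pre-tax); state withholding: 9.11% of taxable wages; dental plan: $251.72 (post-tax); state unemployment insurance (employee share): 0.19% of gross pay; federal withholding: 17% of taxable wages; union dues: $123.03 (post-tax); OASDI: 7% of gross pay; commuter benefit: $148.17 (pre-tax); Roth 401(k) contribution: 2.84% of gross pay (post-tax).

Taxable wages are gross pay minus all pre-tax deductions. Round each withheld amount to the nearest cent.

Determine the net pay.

403(b) contribution: $3,084.28 × 0.055 = $169.64
Commuter benefit: $148.17
Pre-tax total = $169.64 + $148.17 = $317.81
Taxable wages = $3,084.28 − $317.81 = $2,766.47
State withholding: $2,766.47 × 0.0911 = $252.03
Municipal income tax: $2,766.47 × 0.0274 = $75.80
Federal withholding: $2,766.47 × 0.17 = $470.30
OASDI: $3,084.28 × 0.07 = $215.90
State unemployment insurance (employee share): $3,084.28 × 0.0019 = $5.86
Union dues: $123.03
Roth 401(k) contribution: $3,084.28 × 0.0284 = $87.59
Dental plan: $251.72
Total deductions = $169.64 + $148.17 + $252.03 + $75.80 + $470.30 + $215.90 + $5.86 + $123.03 + $87.59 + $251.72 = $1,800.04
Net pay = $3,084.28 − $1,800.04 = $1,284.24

$1,284.24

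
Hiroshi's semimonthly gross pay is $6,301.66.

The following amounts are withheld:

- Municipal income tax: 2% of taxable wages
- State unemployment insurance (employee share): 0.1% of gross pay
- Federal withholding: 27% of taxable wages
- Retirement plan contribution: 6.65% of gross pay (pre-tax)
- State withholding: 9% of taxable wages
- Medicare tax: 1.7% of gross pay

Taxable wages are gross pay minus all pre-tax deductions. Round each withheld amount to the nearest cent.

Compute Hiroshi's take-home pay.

$3,533.79

Retirement plan contribution: $6,301.66 × 0.0665 = $419.06
Taxable wages = $6,301.66 − $419.06 = $5,882.60
Municipal income tax: $5,882.60 × 0.02 = $117.65
State withholding: $5,882.60 × 0.09 = $529.43
Federal withholding: $5,882.60 × 0.27 = $1,588.30
Medicare tax: $6,301.66 × 0.017 = $107.13
State unemployment insurance (employee share): $6,301.66 × 0.001 = $6.30
Total deductions = $419.06 + $117.65 + $529.43 + $1,588.30 + $107.13 + $6.30 = $2,767.87
Net pay = $6,301.66 − $2,767.87 = $3,533.79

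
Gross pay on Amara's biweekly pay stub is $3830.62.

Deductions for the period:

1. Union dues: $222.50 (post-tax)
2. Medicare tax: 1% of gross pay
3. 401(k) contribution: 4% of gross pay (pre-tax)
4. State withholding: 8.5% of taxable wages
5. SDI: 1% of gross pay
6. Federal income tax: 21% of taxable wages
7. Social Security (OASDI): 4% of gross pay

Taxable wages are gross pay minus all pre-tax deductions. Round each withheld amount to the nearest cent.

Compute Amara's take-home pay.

401(k) contribution: $3830.62 × 0.04 = $153.22
Taxable wages = $3830.62 − $153.22 = $3677.40
State withholding: $3677.40 × 0.085 = $312.58
Federal income tax: $3677.40 × 0.21 = $772.25
Social Security (OASDI): $3830.62 × 0.04 = $153.22
SDI: $3830.62 × 0.01 = $38.31
Medicare tax: $3830.62 × 0.01 = $38.31
Union dues: $222.50
Total deductions = $153.22 + $312.58 + $772.25 + $153.22 + $38.31 + $38.31 + $222.50 = $1690.39
Net pay = $3830.62 − $1690.39 = $2140.23

$2140.23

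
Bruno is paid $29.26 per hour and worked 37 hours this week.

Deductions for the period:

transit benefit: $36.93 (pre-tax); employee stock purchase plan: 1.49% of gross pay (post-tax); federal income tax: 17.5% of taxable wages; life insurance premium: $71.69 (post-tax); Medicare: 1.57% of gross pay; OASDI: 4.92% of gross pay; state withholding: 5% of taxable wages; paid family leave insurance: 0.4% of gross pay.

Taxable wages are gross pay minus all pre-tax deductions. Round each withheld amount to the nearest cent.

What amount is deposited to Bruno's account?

$648.00

Gross pay: 37 × $29.26 = $1,082.62
Transit benefit: $36.93
Taxable wages = $1,082.62 − $36.93 = $1,045.69
Federal income tax: $1,045.69 × 0.175 = $183.00
State withholding: $1,045.69 × 0.05 = $52.28
Paid family leave insurance: $1,082.62 × 0.004 = $4.33
OASDI: $1,082.62 × 0.0492 = $53.26
Medicare: $1,082.62 × 0.0157 = $17.00
Life insurance premium: $71.69
Employee stock purchase plan: $1,082.62 × 0.0149 = $16.13
Total deductions = $36.93 + $183.00 + $52.28 + $4.33 + $53.26 + $17.00 + $71.69 + $16.13 = $434.62
Net pay = $1,082.62 − $434.62 = $648.00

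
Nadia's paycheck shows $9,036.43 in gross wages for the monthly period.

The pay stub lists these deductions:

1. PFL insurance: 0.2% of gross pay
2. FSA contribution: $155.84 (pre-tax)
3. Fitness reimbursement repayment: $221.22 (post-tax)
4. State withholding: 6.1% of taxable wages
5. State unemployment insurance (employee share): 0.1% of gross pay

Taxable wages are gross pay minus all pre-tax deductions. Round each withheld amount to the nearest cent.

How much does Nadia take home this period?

FSA contribution: $155.84
Taxable wages = $9,036.43 − $155.84 = $8,880.59
State withholding: $8,880.59 × 0.061 = $541.72
PFL insurance: $9,036.43 × 0.002 = $18.07
State unemployment insurance (employee share): $9,036.43 × 0.001 = $9.04
Fitness reimbursement repayment: $221.22
Total deductions = $155.84 + $541.72 + $18.07 + $9.04 + $221.22 = $945.89
Net pay = $9,036.43 − $945.89 = $8,090.54

$8,090.54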